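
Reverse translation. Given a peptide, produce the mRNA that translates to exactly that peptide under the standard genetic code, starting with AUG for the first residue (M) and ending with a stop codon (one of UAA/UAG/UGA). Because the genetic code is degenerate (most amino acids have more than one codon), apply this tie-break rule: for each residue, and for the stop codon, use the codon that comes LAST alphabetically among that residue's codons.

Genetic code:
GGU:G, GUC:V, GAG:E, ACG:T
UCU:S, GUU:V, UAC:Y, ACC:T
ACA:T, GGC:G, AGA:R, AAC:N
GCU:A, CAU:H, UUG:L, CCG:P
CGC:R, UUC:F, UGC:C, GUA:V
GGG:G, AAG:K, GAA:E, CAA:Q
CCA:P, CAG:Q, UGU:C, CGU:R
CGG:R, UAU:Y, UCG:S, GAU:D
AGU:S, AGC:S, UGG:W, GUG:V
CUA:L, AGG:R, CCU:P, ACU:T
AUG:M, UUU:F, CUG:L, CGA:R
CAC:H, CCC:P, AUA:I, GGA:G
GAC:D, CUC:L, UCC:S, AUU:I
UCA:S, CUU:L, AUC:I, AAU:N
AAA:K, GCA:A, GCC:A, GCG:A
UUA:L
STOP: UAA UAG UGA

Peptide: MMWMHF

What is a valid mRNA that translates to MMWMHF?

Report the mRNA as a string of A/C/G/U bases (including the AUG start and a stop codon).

Answer: mRNA: AUGAUGUGGAUGCAUUUUUGA

Derivation:
residue 1: M -> AUG (start codon)
residue 2: M -> AUG (only codon)
residue 3: W -> UGG (only codon)
residue 4: M -> AUG (only codon)
residue 5: H codons sorted = CAC,CAU -> pick last = CAU
residue 6: F codons sorted = UUC,UUU -> pick last = UUU
terminator: stop codons sorted = UAA,UAG,UGA -> pick last = UGA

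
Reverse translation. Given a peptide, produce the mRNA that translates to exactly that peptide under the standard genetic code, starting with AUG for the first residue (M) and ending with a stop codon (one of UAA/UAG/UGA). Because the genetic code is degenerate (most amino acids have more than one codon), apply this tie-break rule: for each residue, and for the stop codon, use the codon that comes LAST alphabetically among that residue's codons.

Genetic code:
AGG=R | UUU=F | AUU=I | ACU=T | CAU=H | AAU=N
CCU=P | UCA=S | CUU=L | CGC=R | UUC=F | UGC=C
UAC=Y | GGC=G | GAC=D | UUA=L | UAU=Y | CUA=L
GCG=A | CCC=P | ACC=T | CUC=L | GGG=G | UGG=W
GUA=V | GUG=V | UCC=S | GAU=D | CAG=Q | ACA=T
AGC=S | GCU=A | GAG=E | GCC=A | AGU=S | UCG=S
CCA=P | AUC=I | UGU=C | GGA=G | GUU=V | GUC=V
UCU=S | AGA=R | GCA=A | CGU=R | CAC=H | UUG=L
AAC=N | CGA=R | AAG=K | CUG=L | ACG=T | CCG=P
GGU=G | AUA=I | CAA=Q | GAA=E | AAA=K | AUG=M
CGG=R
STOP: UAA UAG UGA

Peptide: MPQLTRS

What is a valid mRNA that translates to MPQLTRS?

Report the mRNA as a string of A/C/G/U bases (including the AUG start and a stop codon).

residue 1: M -> AUG (start codon)
residue 2: P codons sorted = CCA,CCC,CCG,CCU -> pick last = CCU
residue 3: Q codons sorted = CAA,CAG -> pick last = CAG
residue 4: L codons sorted = CUA,CUC,CUG,CUU,UUA,UUG -> pick last = UUG
residue 5: T codons sorted = ACA,ACC,ACG,ACU -> pick last = ACU
residue 6: R codons sorted = AGA,AGG,CGA,CGC,CGG,CGU -> pick last = CGU
residue 7: S codons sorted = AGC,AGU,UCA,UCC,UCG,UCU -> pick last = UCU
terminator: stop codons sorted = UAA,UAG,UGA -> pick last = UGA

Answer: mRNA: AUGCCUCAGUUGACUCGUUCUUGA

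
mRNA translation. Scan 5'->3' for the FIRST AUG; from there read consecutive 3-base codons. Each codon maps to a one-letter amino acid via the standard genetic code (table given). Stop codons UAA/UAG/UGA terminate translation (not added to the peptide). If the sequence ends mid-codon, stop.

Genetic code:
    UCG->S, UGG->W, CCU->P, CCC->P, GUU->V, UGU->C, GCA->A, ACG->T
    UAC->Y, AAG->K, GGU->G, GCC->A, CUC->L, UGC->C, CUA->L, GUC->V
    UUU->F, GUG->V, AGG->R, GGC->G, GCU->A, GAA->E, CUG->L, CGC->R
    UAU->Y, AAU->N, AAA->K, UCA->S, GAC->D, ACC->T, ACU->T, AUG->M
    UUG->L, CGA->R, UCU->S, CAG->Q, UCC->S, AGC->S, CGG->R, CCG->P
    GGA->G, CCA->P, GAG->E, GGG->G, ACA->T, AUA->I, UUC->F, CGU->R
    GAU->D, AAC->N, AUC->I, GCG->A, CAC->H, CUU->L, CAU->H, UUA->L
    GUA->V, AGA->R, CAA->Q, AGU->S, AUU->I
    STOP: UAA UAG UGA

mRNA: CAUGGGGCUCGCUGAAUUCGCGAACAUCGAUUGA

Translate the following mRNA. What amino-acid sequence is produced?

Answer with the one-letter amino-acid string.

start AUG at pos 1
pos 1: AUG -> M; peptide=M
pos 4: GGG -> G; peptide=MG
pos 7: CUC -> L; peptide=MGL
pos 10: GCU -> A; peptide=MGLA
pos 13: GAA -> E; peptide=MGLAE
pos 16: UUC -> F; peptide=MGLAEF
pos 19: GCG -> A; peptide=MGLAEFA
pos 22: AAC -> N; peptide=MGLAEFAN
pos 25: AUC -> I; peptide=MGLAEFANI
pos 28: GAU -> D; peptide=MGLAEFANID
pos 31: UGA -> STOP

Answer: MGLAEFANID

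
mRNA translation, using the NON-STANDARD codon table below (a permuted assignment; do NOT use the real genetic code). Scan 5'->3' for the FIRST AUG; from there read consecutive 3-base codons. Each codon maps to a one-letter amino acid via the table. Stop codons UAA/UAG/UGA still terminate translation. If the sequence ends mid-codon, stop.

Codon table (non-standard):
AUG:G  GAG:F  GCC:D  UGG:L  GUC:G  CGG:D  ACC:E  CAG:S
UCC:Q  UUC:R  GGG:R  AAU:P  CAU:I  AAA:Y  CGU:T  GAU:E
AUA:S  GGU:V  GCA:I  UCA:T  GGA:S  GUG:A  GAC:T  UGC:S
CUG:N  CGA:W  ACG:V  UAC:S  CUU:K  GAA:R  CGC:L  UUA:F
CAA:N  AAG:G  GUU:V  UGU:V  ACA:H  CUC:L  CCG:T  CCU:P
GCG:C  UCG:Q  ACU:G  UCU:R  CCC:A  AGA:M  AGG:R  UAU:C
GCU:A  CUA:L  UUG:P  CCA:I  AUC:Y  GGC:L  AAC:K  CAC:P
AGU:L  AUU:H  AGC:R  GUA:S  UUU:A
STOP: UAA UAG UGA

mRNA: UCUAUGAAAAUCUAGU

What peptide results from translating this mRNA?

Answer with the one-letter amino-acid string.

start AUG at pos 3
pos 3: AUG -> G; peptide=G
pos 6: AAA -> Y; peptide=GY
pos 9: AUC -> Y; peptide=GYY
pos 12: UAG -> STOP

Answer: GYY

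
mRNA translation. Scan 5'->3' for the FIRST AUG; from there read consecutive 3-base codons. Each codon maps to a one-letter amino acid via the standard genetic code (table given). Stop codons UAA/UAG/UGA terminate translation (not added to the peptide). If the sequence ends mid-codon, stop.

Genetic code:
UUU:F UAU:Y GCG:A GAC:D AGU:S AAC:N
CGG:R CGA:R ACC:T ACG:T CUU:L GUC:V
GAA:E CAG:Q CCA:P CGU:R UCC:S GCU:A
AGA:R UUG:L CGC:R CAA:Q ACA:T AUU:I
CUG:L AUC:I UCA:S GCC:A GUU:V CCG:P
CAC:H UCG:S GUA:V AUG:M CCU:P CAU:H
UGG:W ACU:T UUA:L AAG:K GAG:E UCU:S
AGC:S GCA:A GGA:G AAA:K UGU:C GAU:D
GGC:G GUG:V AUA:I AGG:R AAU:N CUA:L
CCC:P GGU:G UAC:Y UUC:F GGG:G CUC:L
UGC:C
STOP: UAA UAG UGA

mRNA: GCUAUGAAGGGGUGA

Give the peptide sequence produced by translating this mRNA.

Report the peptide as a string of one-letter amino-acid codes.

start AUG at pos 3
pos 3: AUG -> M; peptide=M
pos 6: AAG -> K; peptide=MK
pos 9: GGG -> G; peptide=MKG
pos 12: UGA -> STOP

Answer: MKG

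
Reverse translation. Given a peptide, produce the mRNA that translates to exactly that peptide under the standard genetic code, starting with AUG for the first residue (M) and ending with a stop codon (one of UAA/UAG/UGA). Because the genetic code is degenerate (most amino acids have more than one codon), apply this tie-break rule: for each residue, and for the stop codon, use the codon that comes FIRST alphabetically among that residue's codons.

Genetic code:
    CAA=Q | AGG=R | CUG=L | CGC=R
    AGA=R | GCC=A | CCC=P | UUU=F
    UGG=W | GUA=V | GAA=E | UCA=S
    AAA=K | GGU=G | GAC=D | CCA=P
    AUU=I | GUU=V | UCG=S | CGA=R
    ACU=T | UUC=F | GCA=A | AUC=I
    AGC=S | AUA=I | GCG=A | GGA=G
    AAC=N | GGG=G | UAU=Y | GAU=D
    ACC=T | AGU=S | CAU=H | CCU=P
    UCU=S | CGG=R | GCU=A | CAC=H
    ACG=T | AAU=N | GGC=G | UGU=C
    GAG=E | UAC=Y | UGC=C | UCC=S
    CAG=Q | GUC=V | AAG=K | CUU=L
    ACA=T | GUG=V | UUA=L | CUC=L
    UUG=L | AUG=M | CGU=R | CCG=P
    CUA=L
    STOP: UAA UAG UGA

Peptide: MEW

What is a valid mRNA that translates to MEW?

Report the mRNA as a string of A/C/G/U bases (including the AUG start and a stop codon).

residue 1: M -> AUG (start codon)
residue 2: E codons sorted = GAA,GAG -> pick first = GAA
residue 3: W -> UGG (only codon)
terminator: stop codons sorted = UAA,UAG,UGA -> pick first = UAA

Answer: mRNA: AUGGAAUGGUAA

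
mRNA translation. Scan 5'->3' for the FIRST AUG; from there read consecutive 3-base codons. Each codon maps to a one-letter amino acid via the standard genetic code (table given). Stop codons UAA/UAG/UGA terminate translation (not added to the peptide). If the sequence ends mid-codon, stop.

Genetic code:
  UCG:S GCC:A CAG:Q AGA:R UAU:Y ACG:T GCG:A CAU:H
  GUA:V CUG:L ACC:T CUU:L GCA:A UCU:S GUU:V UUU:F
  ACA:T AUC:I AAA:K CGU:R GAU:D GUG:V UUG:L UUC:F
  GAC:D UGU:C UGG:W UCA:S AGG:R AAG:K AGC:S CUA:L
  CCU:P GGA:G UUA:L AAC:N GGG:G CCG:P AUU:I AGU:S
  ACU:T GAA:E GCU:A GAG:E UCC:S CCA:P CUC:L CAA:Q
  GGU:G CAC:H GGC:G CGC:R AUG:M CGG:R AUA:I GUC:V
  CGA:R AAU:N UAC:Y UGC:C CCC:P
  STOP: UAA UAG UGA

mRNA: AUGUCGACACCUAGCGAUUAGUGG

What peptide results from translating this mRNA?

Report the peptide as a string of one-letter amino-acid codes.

Answer: MSTPSD

Derivation:
start AUG at pos 0
pos 0: AUG -> M; peptide=M
pos 3: UCG -> S; peptide=MS
pos 6: ACA -> T; peptide=MST
pos 9: CCU -> P; peptide=MSTP
pos 12: AGC -> S; peptide=MSTPS
pos 15: GAU -> D; peptide=MSTPSD
pos 18: UAG -> STOP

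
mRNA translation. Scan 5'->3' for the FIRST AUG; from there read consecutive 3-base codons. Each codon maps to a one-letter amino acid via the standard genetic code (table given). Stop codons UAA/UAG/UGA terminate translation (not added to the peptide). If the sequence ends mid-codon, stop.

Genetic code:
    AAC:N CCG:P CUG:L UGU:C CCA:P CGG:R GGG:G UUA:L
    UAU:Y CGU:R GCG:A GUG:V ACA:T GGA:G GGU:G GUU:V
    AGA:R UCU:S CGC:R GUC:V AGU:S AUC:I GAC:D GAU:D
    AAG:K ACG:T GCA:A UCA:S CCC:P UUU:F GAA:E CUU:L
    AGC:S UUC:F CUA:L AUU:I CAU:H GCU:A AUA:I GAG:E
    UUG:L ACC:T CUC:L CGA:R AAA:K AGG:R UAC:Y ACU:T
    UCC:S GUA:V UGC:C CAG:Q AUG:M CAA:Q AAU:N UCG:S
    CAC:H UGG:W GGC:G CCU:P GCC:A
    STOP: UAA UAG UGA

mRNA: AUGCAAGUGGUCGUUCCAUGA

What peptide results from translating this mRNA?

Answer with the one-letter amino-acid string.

start AUG at pos 0
pos 0: AUG -> M; peptide=M
pos 3: CAA -> Q; peptide=MQ
pos 6: GUG -> V; peptide=MQV
pos 9: GUC -> V; peptide=MQVV
pos 12: GUU -> V; peptide=MQVVV
pos 15: CCA -> P; peptide=MQVVVP
pos 18: UGA -> STOP

Answer: MQVVVP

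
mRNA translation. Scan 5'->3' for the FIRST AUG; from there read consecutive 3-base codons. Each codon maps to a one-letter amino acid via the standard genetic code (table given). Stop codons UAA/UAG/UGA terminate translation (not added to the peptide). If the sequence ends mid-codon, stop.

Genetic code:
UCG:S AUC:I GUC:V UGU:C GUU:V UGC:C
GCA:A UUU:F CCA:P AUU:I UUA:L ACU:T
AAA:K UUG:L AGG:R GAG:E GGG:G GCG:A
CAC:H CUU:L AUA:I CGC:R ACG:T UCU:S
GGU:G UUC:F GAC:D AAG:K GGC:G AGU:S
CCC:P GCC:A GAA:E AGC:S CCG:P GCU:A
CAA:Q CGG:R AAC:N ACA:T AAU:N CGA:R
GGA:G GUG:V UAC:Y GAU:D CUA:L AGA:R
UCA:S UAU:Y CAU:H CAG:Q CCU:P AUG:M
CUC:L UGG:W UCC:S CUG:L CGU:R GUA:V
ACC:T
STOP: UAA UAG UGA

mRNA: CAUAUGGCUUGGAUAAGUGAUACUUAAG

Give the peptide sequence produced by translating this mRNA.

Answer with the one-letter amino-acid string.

start AUG at pos 3
pos 3: AUG -> M; peptide=M
pos 6: GCU -> A; peptide=MA
pos 9: UGG -> W; peptide=MAW
pos 12: AUA -> I; peptide=MAWI
pos 15: AGU -> S; peptide=MAWIS
pos 18: GAU -> D; peptide=MAWISD
pos 21: ACU -> T; peptide=MAWISDT
pos 24: UAA -> STOP

Answer: MAWISDT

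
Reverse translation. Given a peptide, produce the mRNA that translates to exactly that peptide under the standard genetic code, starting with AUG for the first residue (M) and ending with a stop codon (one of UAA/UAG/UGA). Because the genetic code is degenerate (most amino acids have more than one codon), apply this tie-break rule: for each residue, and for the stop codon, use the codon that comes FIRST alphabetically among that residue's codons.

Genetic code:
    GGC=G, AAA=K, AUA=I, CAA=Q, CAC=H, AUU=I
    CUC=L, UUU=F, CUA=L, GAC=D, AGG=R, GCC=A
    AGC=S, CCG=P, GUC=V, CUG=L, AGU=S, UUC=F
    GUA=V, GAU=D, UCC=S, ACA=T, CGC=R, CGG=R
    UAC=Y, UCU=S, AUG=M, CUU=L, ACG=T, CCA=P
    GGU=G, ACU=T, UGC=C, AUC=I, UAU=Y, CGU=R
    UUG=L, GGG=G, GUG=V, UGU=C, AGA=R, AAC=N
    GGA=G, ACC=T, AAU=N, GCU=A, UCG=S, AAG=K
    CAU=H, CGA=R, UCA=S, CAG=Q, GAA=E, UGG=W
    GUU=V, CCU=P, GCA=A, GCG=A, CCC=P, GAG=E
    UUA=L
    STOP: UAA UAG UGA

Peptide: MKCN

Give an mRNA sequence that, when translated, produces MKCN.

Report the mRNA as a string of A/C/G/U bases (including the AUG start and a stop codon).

residue 1: M -> AUG (start codon)
residue 2: K codons sorted = AAA,AAG -> pick first = AAA
residue 3: C codons sorted = UGC,UGU -> pick first = UGC
residue 4: N codons sorted = AAC,AAU -> pick first = AAC
terminator: stop codons sorted = UAA,UAG,UGA -> pick first = UAA

Answer: mRNA: AUGAAAUGCAACUAA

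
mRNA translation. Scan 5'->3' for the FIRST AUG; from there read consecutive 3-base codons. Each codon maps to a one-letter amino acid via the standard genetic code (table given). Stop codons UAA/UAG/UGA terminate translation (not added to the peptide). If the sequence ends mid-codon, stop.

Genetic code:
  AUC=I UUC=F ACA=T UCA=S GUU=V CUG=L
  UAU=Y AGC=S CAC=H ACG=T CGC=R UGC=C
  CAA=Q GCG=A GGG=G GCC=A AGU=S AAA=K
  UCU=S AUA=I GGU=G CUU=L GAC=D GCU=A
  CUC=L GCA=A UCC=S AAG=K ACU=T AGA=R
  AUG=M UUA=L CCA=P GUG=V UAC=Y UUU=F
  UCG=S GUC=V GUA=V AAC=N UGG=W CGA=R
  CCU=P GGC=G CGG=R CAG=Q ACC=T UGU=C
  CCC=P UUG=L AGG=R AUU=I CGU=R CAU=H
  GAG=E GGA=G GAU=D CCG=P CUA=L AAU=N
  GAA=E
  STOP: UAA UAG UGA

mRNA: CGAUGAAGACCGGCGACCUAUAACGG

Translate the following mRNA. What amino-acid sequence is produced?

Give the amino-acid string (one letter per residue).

start AUG at pos 2
pos 2: AUG -> M; peptide=M
pos 5: AAG -> K; peptide=MK
pos 8: ACC -> T; peptide=MKT
pos 11: GGC -> G; peptide=MKTG
pos 14: GAC -> D; peptide=MKTGD
pos 17: CUA -> L; peptide=MKTGDL
pos 20: UAA -> STOP

Answer: MKTGDL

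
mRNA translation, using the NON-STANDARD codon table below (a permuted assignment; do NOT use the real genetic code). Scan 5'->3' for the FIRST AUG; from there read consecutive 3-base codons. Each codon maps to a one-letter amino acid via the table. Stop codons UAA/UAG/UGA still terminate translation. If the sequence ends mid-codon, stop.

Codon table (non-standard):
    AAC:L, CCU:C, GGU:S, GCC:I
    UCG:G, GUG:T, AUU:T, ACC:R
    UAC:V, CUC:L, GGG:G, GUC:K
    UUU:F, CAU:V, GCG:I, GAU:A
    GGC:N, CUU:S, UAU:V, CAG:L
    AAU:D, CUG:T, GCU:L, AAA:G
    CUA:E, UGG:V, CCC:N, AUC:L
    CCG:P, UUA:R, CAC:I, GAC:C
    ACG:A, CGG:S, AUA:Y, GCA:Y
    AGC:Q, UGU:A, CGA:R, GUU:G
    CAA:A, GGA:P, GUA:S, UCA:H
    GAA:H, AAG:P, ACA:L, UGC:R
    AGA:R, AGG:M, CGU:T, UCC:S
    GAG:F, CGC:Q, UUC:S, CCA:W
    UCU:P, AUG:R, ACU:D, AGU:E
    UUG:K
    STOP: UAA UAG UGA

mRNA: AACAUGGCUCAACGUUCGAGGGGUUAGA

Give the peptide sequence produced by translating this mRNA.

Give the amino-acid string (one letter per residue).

Answer: RLATGMS

Derivation:
start AUG at pos 3
pos 3: AUG -> R; peptide=R
pos 6: GCU -> L; peptide=RL
pos 9: CAA -> A; peptide=RLA
pos 12: CGU -> T; peptide=RLAT
pos 15: UCG -> G; peptide=RLATG
pos 18: AGG -> M; peptide=RLATGM
pos 21: GGU -> S; peptide=RLATGMS
pos 24: UAG -> STOP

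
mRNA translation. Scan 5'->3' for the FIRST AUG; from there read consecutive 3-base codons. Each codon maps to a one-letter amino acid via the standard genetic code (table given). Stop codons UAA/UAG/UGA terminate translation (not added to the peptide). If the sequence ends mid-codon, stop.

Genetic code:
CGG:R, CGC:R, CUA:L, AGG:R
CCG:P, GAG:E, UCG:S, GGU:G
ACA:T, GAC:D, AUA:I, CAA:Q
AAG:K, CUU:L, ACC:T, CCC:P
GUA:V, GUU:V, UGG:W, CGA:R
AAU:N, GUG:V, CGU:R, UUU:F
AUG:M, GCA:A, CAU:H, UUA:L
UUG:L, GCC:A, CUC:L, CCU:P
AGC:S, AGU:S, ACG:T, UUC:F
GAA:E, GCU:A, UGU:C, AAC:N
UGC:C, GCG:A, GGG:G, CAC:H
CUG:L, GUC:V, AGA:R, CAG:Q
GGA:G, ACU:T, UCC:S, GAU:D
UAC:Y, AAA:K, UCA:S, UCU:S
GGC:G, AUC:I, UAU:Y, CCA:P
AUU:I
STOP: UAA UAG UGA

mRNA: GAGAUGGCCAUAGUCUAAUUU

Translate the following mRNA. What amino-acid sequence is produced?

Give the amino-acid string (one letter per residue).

Answer: MAIV

Derivation:
start AUG at pos 3
pos 3: AUG -> M; peptide=M
pos 6: GCC -> A; peptide=MA
pos 9: AUA -> I; peptide=MAI
pos 12: GUC -> V; peptide=MAIV
pos 15: UAA -> STOP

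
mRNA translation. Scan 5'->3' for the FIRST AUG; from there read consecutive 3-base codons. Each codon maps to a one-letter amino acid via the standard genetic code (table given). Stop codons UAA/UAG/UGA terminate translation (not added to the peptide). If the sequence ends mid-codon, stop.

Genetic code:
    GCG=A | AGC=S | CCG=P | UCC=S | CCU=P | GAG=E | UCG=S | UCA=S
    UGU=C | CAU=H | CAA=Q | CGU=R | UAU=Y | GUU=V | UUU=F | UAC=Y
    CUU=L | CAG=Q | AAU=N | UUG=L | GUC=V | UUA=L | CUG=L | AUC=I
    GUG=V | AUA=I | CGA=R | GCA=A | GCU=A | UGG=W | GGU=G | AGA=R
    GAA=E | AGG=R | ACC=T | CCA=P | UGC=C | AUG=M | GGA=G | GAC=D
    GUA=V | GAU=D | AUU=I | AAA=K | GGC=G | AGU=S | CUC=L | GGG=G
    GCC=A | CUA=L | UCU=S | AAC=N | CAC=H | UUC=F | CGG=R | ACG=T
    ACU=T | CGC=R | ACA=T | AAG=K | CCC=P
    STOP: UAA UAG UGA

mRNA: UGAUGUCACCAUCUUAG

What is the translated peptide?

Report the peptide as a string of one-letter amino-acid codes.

start AUG at pos 2
pos 2: AUG -> M; peptide=M
pos 5: UCA -> S; peptide=MS
pos 8: CCA -> P; peptide=MSP
pos 11: UCU -> S; peptide=MSPS
pos 14: UAG -> STOP

Answer: MSPS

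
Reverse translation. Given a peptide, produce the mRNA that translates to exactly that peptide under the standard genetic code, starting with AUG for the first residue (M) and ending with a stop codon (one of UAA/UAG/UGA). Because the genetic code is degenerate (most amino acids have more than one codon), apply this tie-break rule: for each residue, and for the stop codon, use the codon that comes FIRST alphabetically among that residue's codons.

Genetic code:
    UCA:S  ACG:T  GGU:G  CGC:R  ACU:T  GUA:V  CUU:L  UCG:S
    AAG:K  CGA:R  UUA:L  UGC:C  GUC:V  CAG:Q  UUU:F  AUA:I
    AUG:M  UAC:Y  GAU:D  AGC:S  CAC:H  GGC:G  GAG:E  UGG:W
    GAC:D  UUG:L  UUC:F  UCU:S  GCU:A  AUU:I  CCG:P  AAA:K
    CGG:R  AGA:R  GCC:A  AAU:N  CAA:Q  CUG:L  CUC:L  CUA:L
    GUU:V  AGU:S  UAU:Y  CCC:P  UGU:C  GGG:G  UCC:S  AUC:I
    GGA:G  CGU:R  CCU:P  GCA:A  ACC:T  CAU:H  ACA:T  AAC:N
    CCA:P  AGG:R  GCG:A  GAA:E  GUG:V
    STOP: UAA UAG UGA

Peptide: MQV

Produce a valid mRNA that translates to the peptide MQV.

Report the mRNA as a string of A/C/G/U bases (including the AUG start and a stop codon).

Answer: mRNA: AUGCAAGUAUAA

Derivation:
residue 1: M -> AUG (start codon)
residue 2: Q codons sorted = CAA,CAG -> pick first = CAA
residue 3: V codons sorted = GUA,GUC,GUG,GUU -> pick first = GUA
terminator: stop codons sorted = UAA,UAG,UGA -> pick first = UAA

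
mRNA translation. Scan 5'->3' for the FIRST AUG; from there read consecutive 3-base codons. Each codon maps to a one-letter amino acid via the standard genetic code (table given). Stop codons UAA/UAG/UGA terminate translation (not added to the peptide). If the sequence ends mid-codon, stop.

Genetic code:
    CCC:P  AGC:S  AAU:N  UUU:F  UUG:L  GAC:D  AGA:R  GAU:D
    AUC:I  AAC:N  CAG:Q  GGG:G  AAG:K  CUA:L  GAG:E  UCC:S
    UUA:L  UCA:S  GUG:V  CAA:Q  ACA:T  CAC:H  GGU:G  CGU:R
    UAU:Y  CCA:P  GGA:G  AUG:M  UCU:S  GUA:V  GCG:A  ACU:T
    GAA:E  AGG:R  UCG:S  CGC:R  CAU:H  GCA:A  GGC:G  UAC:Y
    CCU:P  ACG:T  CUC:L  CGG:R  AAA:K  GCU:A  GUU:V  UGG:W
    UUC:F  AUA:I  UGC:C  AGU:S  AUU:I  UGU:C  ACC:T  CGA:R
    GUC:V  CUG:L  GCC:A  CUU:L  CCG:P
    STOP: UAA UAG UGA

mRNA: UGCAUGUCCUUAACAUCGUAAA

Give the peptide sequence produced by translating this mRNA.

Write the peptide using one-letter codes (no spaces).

start AUG at pos 3
pos 3: AUG -> M; peptide=M
pos 6: UCC -> S; peptide=MS
pos 9: UUA -> L; peptide=MSL
pos 12: ACA -> T; peptide=MSLT
pos 15: UCG -> S; peptide=MSLTS
pos 18: UAA -> STOP

Answer: MSLTS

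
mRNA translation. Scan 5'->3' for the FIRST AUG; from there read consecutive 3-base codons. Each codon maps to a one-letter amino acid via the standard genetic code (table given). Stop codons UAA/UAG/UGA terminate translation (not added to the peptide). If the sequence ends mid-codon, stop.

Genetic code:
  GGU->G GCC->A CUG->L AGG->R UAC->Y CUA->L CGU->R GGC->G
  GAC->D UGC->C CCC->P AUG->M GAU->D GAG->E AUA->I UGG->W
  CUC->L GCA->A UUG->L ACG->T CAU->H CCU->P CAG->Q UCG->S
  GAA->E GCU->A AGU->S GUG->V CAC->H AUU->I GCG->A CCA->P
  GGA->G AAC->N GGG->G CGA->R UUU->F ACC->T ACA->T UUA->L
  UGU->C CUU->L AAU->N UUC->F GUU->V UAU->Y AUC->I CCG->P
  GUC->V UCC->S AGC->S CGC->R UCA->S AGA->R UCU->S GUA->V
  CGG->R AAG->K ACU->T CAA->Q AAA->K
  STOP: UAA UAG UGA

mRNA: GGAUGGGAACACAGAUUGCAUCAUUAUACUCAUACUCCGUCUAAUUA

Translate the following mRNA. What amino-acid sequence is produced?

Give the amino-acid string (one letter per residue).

Answer: MGTQIASLYSYSV

Derivation:
start AUG at pos 2
pos 2: AUG -> M; peptide=M
pos 5: GGA -> G; peptide=MG
pos 8: ACA -> T; peptide=MGT
pos 11: CAG -> Q; peptide=MGTQ
pos 14: AUU -> I; peptide=MGTQI
pos 17: GCA -> A; peptide=MGTQIA
pos 20: UCA -> S; peptide=MGTQIAS
pos 23: UUA -> L; peptide=MGTQIASL
pos 26: UAC -> Y; peptide=MGTQIASLY
pos 29: UCA -> S; peptide=MGTQIASLYS
pos 32: UAC -> Y; peptide=MGTQIASLYSY
pos 35: UCC -> S; peptide=MGTQIASLYSYS
pos 38: GUC -> V; peptide=MGTQIASLYSYSV
pos 41: UAA -> STOP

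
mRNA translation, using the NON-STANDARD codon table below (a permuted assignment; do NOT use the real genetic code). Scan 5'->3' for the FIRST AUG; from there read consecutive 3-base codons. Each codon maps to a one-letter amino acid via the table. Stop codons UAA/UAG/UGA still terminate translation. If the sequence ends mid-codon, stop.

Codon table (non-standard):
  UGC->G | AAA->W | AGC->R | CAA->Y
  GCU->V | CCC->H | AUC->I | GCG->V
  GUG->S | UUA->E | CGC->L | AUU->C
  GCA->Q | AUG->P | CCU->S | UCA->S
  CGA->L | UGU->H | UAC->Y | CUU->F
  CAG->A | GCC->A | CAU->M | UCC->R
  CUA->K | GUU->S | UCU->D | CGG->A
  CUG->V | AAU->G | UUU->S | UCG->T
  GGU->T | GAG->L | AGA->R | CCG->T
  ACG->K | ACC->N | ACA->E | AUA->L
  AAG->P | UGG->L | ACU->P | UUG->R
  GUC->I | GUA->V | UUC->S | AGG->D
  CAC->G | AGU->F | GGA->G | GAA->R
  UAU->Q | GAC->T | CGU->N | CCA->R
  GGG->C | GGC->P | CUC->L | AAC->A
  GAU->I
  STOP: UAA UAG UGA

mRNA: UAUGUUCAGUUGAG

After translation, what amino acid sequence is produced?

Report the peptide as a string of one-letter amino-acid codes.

start AUG at pos 1
pos 1: AUG -> P; peptide=P
pos 4: UUC -> S; peptide=PS
pos 7: AGU -> F; peptide=PSF
pos 10: UGA -> STOP

Answer: PSF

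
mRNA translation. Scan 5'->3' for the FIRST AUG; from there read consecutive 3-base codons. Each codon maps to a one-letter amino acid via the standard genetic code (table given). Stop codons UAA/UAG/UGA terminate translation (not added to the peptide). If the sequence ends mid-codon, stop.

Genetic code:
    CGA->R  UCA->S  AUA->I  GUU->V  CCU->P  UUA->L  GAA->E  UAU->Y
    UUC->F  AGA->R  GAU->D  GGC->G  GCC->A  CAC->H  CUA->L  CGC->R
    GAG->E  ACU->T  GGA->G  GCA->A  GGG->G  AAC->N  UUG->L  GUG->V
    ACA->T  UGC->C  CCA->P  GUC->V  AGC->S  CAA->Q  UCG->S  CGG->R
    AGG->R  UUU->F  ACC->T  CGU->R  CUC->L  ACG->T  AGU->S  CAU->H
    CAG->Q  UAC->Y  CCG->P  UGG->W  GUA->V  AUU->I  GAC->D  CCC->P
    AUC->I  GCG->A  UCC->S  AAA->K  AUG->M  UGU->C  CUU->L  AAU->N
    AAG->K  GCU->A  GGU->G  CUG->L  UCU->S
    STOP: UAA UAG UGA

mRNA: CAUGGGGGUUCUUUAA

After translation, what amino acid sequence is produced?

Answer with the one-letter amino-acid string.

start AUG at pos 1
pos 1: AUG -> M; peptide=M
pos 4: GGG -> G; peptide=MG
pos 7: GUU -> V; peptide=MGV
pos 10: CUU -> L; peptide=MGVL
pos 13: UAA -> STOP

Answer: MGVL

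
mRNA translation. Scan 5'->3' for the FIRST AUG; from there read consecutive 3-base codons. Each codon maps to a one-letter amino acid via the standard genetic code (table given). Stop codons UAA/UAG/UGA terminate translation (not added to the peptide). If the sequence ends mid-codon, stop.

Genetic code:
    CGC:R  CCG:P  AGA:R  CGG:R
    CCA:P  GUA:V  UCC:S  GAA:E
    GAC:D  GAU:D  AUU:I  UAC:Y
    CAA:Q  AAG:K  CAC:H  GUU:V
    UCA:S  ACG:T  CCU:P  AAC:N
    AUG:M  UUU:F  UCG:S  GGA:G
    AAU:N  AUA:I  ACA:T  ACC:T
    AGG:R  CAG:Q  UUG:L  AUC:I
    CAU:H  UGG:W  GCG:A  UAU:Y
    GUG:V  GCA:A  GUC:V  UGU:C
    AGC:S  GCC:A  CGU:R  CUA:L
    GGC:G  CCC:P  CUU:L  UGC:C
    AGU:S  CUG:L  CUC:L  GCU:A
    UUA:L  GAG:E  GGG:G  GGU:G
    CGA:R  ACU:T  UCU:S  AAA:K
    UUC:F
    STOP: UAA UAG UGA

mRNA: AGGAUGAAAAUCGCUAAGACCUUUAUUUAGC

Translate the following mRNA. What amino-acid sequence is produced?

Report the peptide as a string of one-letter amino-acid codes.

Answer: MKIAKTFI

Derivation:
start AUG at pos 3
pos 3: AUG -> M; peptide=M
pos 6: AAA -> K; peptide=MK
pos 9: AUC -> I; peptide=MKI
pos 12: GCU -> A; peptide=MKIA
pos 15: AAG -> K; peptide=MKIAK
pos 18: ACC -> T; peptide=MKIAKT
pos 21: UUU -> F; peptide=MKIAKTF
pos 24: AUU -> I; peptide=MKIAKTFI
pos 27: UAG -> STOP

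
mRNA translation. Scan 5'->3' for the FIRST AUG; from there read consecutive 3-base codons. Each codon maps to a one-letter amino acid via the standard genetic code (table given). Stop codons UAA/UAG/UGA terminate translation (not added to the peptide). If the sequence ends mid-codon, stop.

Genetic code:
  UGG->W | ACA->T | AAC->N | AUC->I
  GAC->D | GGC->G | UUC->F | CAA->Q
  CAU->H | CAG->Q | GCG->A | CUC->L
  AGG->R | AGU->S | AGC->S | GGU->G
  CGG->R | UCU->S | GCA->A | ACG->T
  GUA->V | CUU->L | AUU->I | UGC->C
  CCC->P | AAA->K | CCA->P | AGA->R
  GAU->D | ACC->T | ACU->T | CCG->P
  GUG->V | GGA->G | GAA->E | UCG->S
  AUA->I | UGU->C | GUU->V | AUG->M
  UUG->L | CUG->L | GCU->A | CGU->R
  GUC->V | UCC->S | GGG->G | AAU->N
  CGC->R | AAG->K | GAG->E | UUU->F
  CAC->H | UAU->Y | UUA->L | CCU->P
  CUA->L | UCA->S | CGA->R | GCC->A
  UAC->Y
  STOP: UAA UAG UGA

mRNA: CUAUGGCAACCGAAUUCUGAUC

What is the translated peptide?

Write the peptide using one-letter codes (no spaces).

Answer: MATEF

Derivation:
start AUG at pos 2
pos 2: AUG -> M; peptide=M
pos 5: GCA -> A; peptide=MA
pos 8: ACC -> T; peptide=MAT
pos 11: GAA -> E; peptide=MATE
pos 14: UUC -> F; peptide=MATEF
pos 17: UGA -> STOP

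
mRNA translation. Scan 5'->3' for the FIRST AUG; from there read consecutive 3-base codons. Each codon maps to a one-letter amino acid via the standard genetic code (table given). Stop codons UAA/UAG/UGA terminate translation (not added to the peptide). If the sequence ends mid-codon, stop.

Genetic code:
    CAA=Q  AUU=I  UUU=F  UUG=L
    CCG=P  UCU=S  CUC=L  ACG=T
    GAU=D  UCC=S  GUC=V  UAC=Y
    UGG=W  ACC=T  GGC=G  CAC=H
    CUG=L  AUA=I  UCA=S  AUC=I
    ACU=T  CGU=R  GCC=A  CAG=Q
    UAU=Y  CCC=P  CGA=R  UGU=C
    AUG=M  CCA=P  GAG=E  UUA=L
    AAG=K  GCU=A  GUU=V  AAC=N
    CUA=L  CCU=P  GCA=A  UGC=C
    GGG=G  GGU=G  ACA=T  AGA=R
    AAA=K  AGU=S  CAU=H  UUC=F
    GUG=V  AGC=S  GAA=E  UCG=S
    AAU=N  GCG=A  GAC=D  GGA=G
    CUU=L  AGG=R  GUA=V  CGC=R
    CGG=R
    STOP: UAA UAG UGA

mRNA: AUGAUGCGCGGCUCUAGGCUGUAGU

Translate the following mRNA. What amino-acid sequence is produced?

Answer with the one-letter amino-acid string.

Answer: MMRGSRL

Derivation:
start AUG at pos 0
pos 0: AUG -> M; peptide=M
pos 3: AUG -> M; peptide=MM
pos 6: CGC -> R; peptide=MMR
pos 9: GGC -> G; peptide=MMRG
pos 12: UCU -> S; peptide=MMRGS
pos 15: AGG -> R; peptide=MMRGSR
pos 18: CUG -> L; peptide=MMRGSRL
pos 21: UAG -> STOP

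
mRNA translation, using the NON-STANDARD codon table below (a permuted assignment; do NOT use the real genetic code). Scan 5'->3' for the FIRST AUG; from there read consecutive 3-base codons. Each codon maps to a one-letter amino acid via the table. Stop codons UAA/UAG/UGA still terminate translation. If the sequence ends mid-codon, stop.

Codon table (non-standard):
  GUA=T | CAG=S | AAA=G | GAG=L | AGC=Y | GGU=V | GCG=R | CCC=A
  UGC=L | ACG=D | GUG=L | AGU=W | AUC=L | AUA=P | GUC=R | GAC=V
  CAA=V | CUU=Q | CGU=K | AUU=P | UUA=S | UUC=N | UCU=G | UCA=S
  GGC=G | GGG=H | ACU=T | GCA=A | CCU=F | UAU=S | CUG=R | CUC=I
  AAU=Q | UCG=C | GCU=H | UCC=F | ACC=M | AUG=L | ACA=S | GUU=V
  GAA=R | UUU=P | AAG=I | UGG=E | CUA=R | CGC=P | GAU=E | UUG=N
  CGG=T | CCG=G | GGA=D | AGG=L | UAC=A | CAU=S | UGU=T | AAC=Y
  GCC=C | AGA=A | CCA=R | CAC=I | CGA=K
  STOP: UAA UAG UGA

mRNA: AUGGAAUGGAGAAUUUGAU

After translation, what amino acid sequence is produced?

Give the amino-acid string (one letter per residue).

start AUG at pos 0
pos 0: AUG -> L; peptide=L
pos 3: GAA -> R; peptide=LR
pos 6: UGG -> E; peptide=LRE
pos 9: AGA -> A; peptide=LREA
pos 12: AUU -> P; peptide=LREAP
pos 15: UGA -> STOP

Answer: LREAP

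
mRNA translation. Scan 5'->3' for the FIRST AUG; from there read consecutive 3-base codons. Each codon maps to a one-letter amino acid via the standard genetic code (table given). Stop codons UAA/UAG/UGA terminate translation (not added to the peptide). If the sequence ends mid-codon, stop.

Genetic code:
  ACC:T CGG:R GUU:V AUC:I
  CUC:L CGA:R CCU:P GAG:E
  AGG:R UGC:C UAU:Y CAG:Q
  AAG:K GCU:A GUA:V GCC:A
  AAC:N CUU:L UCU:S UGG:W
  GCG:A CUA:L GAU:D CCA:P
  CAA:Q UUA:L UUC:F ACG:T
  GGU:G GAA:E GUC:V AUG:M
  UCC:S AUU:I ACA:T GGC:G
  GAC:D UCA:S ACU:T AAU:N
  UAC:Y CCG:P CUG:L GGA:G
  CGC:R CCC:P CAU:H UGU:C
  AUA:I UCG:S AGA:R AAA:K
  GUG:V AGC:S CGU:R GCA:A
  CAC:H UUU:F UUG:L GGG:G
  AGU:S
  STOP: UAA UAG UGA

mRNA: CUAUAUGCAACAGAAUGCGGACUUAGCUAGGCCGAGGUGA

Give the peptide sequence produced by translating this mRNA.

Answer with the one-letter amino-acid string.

start AUG at pos 4
pos 4: AUG -> M; peptide=M
pos 7: CAA -> Q; peptide=MQ
pos 10: CAG -> Q; peptide=MQQ
pos 13: AAU -> N; peptide=MQQN
pos 16: GCG -> A; peptide=MQQNA
pos 19: GAC -> D; peptide=MQQNAD
pos 22: UUA -> L; peptide=MQQNADL
pos 25: GCU -> A; peptide=MQQNADLA
pos 28: AGG -> R; peptide=MQQNADLAR
pos 31: CCG -> P; peptide=MQQNADLARP
pos 34: AGG -> R; peptide=MQQNADLARPR
pos 37: UGA -> STOP

Answer: MQQNADLARPR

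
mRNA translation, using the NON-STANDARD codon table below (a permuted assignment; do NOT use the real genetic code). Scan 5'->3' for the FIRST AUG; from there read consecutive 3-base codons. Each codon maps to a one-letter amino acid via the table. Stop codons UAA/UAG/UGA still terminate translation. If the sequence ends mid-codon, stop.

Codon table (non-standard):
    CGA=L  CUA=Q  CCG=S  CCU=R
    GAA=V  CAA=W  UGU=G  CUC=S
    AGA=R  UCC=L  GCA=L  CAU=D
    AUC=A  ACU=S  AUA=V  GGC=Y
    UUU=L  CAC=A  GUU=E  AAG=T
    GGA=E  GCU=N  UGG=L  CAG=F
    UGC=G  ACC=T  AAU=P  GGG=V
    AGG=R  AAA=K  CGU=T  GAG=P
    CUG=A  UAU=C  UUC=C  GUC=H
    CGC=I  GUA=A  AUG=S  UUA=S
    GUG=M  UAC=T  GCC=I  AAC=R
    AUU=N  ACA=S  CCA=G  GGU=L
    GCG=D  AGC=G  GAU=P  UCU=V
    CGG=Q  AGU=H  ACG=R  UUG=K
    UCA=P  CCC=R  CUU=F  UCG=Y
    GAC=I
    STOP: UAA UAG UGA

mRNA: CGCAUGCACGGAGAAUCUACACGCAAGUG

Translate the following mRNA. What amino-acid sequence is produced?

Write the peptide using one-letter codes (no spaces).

Answer: SAEVVSIT

Derivation:
start AUG at pos 3
pos 3: AUG -> S; peptide=S
pos 6: CAC -> A; peptide=SA
pos 9: GGA -> E; peptide=SAE
pos 12: GAA -> V; peptide=SAEV
pos 15: UCU -> V; peptide=SAEVV
pos 18: ACA -> S; peptide=SAEVVS
pos 21: CGC -> I; peptide=SAEVVSI
pos 24: AAG -> T; peptide=SAEVVSIT
pos 27: only 2 nt remain (<3), stop (end of mRNA)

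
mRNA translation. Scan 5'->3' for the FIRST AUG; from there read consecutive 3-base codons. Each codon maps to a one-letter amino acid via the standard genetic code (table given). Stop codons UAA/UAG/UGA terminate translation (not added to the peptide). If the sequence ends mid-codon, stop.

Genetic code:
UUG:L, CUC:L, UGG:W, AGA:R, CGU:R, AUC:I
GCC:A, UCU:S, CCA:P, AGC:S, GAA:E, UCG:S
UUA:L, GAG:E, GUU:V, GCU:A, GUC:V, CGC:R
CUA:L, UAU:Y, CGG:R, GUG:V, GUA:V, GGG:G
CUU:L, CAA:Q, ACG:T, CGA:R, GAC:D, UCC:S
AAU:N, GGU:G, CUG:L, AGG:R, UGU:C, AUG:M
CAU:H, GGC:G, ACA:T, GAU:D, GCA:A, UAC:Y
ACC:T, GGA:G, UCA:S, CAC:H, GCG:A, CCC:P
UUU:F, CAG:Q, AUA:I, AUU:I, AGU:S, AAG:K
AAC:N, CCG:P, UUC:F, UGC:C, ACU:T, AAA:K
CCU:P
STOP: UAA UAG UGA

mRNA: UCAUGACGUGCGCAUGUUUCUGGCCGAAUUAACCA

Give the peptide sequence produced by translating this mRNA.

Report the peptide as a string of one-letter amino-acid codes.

Answer: MTCACFWPN

Derivation:
start AUG at pos 2
pos 2: AUG -> M; peptide=M
pos 5: ACG -> T; peptide=MT
pos 8: UGC -> C; peptide=MTC
pos 11: GCA -> A; peptide=MTCA
pos 14: UGU -> C; peptide=MTCAC
pos 17: UUC -> F; peptide=MTCACF
pos 20: UGG -> W; peptide=MTCACFW
pos 23: CCG -> P; peptide=MTCACFWP
pos 26: AAU -> N; peptide=MTCACFWPN
pos 29: UAA -> STOP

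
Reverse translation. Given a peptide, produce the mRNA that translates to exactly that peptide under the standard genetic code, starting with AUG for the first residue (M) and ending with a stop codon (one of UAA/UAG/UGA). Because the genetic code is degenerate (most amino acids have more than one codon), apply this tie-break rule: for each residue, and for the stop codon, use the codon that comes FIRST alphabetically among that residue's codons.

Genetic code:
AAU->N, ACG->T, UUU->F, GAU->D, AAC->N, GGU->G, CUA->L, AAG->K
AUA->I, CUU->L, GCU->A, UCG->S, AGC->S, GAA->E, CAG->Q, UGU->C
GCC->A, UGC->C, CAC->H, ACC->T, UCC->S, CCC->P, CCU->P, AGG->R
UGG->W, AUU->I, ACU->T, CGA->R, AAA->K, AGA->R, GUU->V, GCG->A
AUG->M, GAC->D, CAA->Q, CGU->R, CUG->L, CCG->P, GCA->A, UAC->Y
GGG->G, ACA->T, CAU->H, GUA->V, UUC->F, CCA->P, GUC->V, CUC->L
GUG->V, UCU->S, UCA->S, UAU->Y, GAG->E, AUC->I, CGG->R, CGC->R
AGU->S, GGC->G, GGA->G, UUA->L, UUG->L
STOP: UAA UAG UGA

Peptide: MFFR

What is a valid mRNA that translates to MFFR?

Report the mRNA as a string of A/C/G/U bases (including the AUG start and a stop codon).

Answer: mRNA: AUGUUCUUCAGAUAA

Derivation:
residue 1: M -> AUG (start codon)
residue 2: F codons sorted = UUC,UUU -> pick first = UUC
residue 3: F codons sorted = UUC,UUU -> pick first = UUC
residue 4: R codons sorted = AGA,AGG,CGA,CGC,CGG,CGU -> pick first = AGA
terminator: stop codons sorted = UAA,UAG,UGA -> pick first = UAA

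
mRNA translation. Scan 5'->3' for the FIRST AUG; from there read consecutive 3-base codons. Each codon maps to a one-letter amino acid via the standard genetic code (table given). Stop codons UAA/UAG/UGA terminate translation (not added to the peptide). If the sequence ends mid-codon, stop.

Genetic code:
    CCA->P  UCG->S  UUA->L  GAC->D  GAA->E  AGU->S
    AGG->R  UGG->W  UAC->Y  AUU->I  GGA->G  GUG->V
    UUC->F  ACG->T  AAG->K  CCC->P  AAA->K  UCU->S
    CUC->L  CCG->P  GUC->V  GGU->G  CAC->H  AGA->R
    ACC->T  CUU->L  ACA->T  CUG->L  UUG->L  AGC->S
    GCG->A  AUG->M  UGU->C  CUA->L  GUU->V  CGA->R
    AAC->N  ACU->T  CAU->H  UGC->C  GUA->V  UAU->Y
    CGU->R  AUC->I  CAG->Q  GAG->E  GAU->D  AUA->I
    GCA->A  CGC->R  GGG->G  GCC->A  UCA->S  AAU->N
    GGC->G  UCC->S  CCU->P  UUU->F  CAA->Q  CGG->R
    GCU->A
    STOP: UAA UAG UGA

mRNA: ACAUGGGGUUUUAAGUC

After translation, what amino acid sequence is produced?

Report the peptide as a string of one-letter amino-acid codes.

Answer: MGF

Derivation:
start AUG at pos 2
pos 2: AUG -> M; peptide=M
pos 5: GGG -> G; peptide=MG
pos 8: UUU -> F; peptide=MGF
pos 11: UAA -> STOP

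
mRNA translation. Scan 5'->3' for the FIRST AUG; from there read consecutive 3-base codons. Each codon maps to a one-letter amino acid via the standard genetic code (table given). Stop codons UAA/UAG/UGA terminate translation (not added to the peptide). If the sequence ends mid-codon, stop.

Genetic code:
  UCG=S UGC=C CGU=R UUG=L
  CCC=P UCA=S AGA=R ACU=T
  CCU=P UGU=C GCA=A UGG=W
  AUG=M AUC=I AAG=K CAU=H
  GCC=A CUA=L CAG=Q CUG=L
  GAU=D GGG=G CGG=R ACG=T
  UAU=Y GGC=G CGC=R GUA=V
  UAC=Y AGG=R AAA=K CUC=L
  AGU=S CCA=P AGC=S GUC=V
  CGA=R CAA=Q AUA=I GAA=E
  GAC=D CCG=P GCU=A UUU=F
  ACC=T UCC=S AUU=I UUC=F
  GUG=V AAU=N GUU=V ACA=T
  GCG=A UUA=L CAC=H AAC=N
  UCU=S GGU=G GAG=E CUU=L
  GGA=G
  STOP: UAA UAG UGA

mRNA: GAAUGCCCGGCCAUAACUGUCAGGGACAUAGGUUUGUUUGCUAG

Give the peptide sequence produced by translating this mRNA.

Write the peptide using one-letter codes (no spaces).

start AUG at pos 2
pos 2: AUG -> M; peptide=M
pos 5: CCC -> P; peptide=MP
pos 8: GGC -> G; peptide=MPG
pos 11: CAU -> H; peptide=MPGH
pos 14: AAC -> N; peptide=MPGHN
pos 17: UGU -> C; peptide=MPGHNC
pos 20: CAG -> Q; peptide=MPGHNCQ
pos 23: GGA -> G; peptide=MPGHNCQG
pos 26: CAU -> H; peptide=MPGHNCQGH
pos 29: AGG -> R; peptide=MPGHNCQGHR
pos 32: UUU -> F; peptide=MPGHNCQGHRF
pos 35: GUU -> V; peptide=MPGHNCQGHRFV
pos 38: UGC -> C; peptide=MPGHNCQGHRFVC
pos 41: UAG -> STOP

Answer: MPGHNCQGHRFVC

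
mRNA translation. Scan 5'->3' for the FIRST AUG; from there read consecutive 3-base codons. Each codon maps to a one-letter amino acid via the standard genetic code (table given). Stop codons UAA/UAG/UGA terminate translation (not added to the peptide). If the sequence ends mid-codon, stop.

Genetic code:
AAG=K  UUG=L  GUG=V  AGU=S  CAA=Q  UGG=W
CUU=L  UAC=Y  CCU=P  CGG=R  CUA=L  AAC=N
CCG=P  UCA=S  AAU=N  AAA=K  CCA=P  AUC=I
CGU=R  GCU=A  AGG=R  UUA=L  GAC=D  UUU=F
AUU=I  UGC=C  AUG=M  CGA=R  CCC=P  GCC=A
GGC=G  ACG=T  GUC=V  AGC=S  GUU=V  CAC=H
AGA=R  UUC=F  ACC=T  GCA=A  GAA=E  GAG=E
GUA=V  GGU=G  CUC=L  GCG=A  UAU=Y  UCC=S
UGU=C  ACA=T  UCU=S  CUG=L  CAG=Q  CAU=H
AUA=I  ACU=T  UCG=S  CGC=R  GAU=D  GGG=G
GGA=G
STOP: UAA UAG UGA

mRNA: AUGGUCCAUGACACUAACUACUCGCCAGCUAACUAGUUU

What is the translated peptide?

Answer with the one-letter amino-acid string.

start AUG at pos 0
pos 0: AUG -> M; peptide=M
pos 3: GUC -> V; peptide=MV
pos 6: CAU -> H; peptide=MVH
pos 9: GAC -> D; peptide=MVHD
pos 12: ACU -> T; peptide=MVHDT
pos 15: AAC -> N; peptide=MVHDTN
pos 18: UAC -> Y; peptide=MVHDTNY
pos 21: UCG -> S; peptide=MVHDTNYS
pos 24: CCA -> P; peptide=MVHDTNYSP
pos 27: GCU -> A; peptide=MVHDTNYSPA
pos 30: AAC -> N; peptide=MVHDTNYSPAN
pos 33: UAG -> STOP

Answer: MVHDTNYSPAN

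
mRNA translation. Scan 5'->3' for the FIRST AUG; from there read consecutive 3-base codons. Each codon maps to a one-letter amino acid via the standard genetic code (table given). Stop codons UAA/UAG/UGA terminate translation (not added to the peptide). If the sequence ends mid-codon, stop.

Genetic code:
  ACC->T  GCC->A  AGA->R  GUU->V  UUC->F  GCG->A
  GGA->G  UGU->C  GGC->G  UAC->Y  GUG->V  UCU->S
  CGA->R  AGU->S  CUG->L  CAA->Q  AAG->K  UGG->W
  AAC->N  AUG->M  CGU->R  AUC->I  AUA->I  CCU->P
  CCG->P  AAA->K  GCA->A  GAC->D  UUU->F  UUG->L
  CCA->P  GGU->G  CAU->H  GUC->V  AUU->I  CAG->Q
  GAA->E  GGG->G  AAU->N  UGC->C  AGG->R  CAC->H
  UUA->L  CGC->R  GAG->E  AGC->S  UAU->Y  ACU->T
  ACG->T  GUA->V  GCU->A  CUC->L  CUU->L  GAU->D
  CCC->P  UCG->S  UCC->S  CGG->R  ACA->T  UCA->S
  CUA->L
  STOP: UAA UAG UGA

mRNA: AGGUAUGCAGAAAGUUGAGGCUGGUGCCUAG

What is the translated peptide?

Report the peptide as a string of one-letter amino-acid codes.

Answer: MQKVEAGA

Derivation:
start AUG at pos 4
pos 4: AUG -> M; peptide=M
pos 7: CAG -> Q; peptide=MQ
pos 10: AAA -> K; peptide=MQK
pos 13: GUU -> V; peptide=MQKV
pos 16: GAG -> E; peptide=MQKVE
pos 19: GCU -> A; peptide=MQKVEA
pos 22: GGU -> G; peptide=MQKVEAG
pos 25: GCC -> A; peptide=MQKVEAGA
pos 28: UAG -> STOP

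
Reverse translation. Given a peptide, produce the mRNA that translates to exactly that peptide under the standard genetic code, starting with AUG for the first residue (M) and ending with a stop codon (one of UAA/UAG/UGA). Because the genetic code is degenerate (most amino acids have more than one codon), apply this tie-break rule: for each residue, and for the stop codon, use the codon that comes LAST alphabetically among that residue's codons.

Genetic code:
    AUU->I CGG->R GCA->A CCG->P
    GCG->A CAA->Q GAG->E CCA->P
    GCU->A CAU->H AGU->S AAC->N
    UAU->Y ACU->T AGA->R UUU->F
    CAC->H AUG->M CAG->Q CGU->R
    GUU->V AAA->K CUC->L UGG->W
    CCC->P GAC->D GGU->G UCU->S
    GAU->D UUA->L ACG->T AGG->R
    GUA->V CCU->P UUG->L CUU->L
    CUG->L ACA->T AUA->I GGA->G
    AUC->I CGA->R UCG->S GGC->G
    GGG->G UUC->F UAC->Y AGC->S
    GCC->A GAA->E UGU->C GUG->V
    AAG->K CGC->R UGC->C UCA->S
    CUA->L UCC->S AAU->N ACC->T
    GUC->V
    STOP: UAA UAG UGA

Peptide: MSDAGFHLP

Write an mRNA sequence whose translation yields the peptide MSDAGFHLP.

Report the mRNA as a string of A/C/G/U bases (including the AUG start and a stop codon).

residue 1: M -> AUG (start codon)
residue 2: S codons sorted = AGC,AGU,UCA,UCC,UCG,UCU -> pick last = UCU
residue 3: D codons sorted = GAC,GAU -> pick last = GAU
residue 4: A codons sorted = GCA,GCC,GCG,GCU -> pick last = GCU
residue 5: G codons sorted = GGA,GGC,GGG,GGU -> pick last = GGU
residue 6: F codons sorted = UUC,UUU -> pick last = UUU
residue 7: H codons sorted = CAC,CAU -> pick last = CAU
residue 8: L codons sorted = CUA,CUC,CUG,CUU,UUA,UUG -> pick last = UUG
residue 9: P codons sorted = CCA,CCC,CCG,CCU -> pick last = CCU
terminator: stop codons sorted = UAA,UAG,UGA -> pick last = UGA

Answer: mRNA: AUGUCUGAUGCUGGUUUUCAUUUGCCUUGA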